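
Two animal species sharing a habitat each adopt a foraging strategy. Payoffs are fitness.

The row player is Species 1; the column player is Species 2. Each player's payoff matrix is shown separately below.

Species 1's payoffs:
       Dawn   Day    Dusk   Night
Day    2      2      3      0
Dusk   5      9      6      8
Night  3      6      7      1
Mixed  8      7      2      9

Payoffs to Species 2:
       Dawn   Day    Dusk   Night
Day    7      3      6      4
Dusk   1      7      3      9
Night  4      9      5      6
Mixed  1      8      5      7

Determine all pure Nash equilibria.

Species 1 against Dawn: payoffs 2, 5, 3, 8 → best response Mixed.
Species 1 against Day: payoffs 2, 9, 6, 7 → best response Dusk.
Species 1 against Dusk: payoffs 3, 6, 7, 2 → best response Night.
Species 1 against Night: payoffs 0, 8, 1, 9 → best response Mixed.
Species 2 against Day: payoffs 7, 3, 6, 4 → best response Dawn.
Species 2 against Dusk: payoffs 1, 7, 3, 9 → best response Night.
Species 2 against Night: payoffs 4, 9, 5, 6 → best response Day.
Species 2 against Mixed: payoffs 1, 8, 5, 7 → best response Day.
No profile is a mutual best response for all players.

There is no pure-strategy Nash equilibrium.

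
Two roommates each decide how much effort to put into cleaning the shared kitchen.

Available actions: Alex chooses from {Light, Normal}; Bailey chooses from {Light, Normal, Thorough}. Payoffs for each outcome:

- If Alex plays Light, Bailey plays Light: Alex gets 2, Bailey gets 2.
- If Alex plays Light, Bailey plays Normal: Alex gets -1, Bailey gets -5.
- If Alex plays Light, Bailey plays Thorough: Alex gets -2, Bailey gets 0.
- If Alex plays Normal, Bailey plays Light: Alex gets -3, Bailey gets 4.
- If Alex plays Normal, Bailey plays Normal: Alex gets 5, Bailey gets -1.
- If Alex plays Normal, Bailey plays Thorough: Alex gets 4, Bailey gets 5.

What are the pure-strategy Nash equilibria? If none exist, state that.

Pure-strategy Nash equilibria: (Light, Light), (Normal, Thorough)

For each player, find the best response to each opponent profile; mutual best responses are the pure NE.
Alex against Light: payoffs 2, -3 → best response Light.
Alex against Normal: payoffs -1, 5 → best response Normal.
Alex against Thorough: payoffs -2, 4 → best response Normal.
Bailey against Light: payoffs 2, -5, 0 → best response Light.
Bailey against Normal: payoffs 4, -1, 5 → best response Thorough.
Mutual best responses: (Light, Light); (Normal, Thorough).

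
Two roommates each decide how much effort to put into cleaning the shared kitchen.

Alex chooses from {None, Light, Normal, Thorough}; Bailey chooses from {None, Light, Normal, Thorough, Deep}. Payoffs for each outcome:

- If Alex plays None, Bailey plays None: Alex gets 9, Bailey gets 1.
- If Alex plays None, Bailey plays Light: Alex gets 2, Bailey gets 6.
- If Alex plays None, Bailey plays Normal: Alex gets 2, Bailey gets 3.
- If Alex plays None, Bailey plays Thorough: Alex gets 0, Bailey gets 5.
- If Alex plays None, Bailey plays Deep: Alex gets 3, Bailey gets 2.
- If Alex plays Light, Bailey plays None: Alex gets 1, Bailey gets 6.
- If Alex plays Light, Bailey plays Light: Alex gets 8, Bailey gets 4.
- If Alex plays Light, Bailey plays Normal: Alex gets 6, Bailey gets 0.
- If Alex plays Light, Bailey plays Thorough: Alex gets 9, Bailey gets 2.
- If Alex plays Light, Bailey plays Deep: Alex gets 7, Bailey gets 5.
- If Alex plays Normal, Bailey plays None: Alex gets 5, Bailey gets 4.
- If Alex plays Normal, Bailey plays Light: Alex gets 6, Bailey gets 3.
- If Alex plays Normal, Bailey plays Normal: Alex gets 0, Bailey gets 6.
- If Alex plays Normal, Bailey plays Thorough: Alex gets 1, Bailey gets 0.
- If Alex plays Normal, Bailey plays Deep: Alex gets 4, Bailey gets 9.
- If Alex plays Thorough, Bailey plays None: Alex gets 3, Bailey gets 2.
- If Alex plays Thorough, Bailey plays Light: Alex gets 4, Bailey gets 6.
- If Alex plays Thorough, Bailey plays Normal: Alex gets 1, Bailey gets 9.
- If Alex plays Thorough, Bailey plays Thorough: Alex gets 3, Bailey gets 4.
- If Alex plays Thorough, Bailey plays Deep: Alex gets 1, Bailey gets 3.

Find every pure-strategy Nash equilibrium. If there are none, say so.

Check each profile: it is a Nash equilibrium iff no player can strictly gain by switching unilaterally.
(None, None): Bailey can switch to Light (1 → 6). Not NE.
(None, Light): Alex can switch to Light (2 → 8). Not NE.
(None, Normal): Alex can switch to Light (2 → 6). Not NE.
(None, Thorough): Alex can switch to Light (0 → 9). Not NE.
(None, Deep): Alex can switch to Light (3 → 7). Not NE.
(Light, None): Alex can switch to None (1 → 9). Not NE.
(Light, Light): Bailey can switch to None (4 → 6). Not NE.
(Light, Normal): Bailey can switch to None (0 → 6). Not NE.
(Light, Thorough): Bailey can switch to None (2 → 6). Not NE.
(Light, Deep): Bailey can switch to None (5 → 6). Not NE.
(The remaining 10 profiles each have a profitable deviation by the same check.)

none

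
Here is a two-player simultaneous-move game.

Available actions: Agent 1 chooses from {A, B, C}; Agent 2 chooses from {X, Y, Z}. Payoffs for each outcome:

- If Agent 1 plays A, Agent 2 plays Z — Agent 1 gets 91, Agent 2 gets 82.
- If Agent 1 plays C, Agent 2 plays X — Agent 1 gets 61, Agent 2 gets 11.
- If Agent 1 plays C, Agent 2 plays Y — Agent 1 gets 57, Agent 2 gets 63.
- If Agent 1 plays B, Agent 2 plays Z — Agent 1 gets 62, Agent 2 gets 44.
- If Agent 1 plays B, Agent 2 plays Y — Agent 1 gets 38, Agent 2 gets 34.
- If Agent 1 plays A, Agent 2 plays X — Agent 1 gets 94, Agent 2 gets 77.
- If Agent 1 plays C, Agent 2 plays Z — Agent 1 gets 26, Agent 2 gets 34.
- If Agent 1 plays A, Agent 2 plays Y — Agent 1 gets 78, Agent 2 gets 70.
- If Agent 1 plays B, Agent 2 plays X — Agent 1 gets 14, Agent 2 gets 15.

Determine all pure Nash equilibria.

(A, X): Agent 2 can switch to Z (77 → 82). Not NE.
(A, Y): Agent 2 can switch to X (70 → 77). Not NE.
(A, Z): Agent 1 gets 91, best alternative 62; Agent 2 gets 82, best alternative 77. No profitable deviation — NE.
(B, X): Agent 1 can switch to A (14 → 94). Not NE.
(B, Y): Agent 1 can switch to A (38 → 78). Not NE.
(B, Z): Agent 1 can switch to A (62 → 91). Not NE.
(C, X): Agent 1 can switch to A (61 → 94). Not NE.
(C, Y): Agent 1 can switch to A (57 → 78). Not NE.
(C, Z): Agent 1 can switch to A (26 → 91). Not NE.

The unique pure-strategy Nash equilibrium is (A, Z).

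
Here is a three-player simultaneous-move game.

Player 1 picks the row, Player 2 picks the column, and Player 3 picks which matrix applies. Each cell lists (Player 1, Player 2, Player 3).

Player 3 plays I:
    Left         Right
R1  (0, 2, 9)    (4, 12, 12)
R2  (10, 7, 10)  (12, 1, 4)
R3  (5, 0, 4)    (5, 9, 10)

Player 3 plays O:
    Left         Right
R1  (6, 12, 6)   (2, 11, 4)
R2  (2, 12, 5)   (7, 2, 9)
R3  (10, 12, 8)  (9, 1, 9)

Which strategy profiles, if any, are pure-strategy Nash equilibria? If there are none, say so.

Player 1 against (Left, I): payoffs 0, 10, 5 → best response R2.
Player 1 against (Left, O): payoffs 6, 2, 10 → best response R3.
Player 1 against (Right, I): payoffs 4, 12, 5 → best response R2.
Player 1 against (Right, O): payoffs 2, 7, 9 → best response R3.
Player 2 against (R1, I): payoffs 2, 12 → best response Right.
Player 2 against (R1, O): payoffs 12, 11 → best response Left.
Player 2 against (R2, I): payoffs 7, 1 → best response Left.
Player 2 against (R2, O): payoffs 12, 2 → best response Left.
Player 2 against (R3, I): payoffs 0, 9 → best response Right.
Player 2 against (R3, O): payoffs 12, 1 → best response Left.
Player 3 against (R1, Left): payoffs 9, 6 → best response I.
Player 3 against (R1, Right): payoffs 12, 4 → best response I.
Player 3 against (R2, Left): payoffs 10, 5 → best response I.
Player 3 against (R2, Right): payoffs 4, 9 → best response O.
Player 3 against (R3, Left): payoffs 4, 8 → best response O.
Player 3 against (R3, Right): payoffs 10, 9 → best response I.
Mutual best responses: (R2, Left, I); (R3, Left, O).

(R2, Left, I); (R3, Left, O)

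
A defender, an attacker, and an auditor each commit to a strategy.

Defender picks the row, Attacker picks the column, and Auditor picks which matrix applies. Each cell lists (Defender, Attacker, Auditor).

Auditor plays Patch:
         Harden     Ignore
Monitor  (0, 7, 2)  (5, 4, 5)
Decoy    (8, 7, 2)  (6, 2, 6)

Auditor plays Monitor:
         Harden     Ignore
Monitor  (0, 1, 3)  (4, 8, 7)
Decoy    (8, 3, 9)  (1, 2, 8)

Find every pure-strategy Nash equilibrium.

The pure Nash equilibria are (Monitor, Ignore, Monitor) and (Decoy, Harden, Monitor).

Mark each player's best response to every combination of opponents' strategies; a profile where every player is best-responding is a pure Nash equilibrium.
Defender against (Harden, Patch): payoffs 0, 8 → best response Decoy.
Defender against (Harden, Monitor): payoffs 0, 8 → best response Decoy.
Defender against (Ignore, Patch): payoffs 5, 6 → best response Decoy.
Defender against (Ignore, Monitor): payoffs 4, 1 → best response Monitor.
Attacker against (Monitor, Patch): payoffs 7, 4 → best response Harden.
Attacker against (Monitor, Monitor): payoffs 1, 8 → best response Ignore.
Attacker against (Decoy, Patch): payoffs 7, 2 → best response Harden.
Attacker against (Decoy, Monitor): payoffs 3, 2 → best response Harden.
Auditor against (Monitor, Harden): payoffs 2, 3 → best response Monitor.
Auditor against (Monitor, Ignore): payoffs 5, 7 → best response Monitor.
Auditor against (Decoy, Harden): payoffs 2, 9 → best response Monitor.
Auditor against (Decoy, Ignore): payoffs 6, 8 → best response Monitor.
Mutual best responses: (Monitor, Ignore, Monitor); (Decoy, Harden, Monitor).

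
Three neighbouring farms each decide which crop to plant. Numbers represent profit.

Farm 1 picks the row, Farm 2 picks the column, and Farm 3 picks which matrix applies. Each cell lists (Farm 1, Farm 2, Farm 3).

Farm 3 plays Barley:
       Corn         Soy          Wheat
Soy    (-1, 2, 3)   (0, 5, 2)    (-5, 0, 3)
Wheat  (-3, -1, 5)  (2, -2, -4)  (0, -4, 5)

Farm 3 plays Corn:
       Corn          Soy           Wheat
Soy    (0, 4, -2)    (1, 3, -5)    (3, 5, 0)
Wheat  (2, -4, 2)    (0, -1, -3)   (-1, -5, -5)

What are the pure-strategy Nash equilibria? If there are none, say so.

No pure-strategy Nash equilibrium.

(Soy, Corn, Barley): Farm 2 can switch to Soy (2 → 5). Not NE.
(Soy, Corn, Corn): Farm 1 can switch to Wheat (0 → 2). Not NE.
(Soy, Soy, Barley): Farm 1 can switch to Wheat (0 → 2). Not NE.
(Soy, Soy, Corn): Farm 2 can switch to Corn (3 → 4). Not NE.
(Soy, Wheat, Barley): Farm 1 can switch to Wheat (-5 → 0). Not NE.
(Soy, Wheat, Corn): Farm 3 can switch to Barley (0 → 3). Not NE.
(Wheat, Corn, Barley): Farm 1 can switch to Soy (-3 → -1). Not NE.
(Wheat, Corn, Corn): Farm 2 can switch to Soy (-4 → -1). Not NE.
(The remaining 4 profiles each have a profitable deviation by the same check.)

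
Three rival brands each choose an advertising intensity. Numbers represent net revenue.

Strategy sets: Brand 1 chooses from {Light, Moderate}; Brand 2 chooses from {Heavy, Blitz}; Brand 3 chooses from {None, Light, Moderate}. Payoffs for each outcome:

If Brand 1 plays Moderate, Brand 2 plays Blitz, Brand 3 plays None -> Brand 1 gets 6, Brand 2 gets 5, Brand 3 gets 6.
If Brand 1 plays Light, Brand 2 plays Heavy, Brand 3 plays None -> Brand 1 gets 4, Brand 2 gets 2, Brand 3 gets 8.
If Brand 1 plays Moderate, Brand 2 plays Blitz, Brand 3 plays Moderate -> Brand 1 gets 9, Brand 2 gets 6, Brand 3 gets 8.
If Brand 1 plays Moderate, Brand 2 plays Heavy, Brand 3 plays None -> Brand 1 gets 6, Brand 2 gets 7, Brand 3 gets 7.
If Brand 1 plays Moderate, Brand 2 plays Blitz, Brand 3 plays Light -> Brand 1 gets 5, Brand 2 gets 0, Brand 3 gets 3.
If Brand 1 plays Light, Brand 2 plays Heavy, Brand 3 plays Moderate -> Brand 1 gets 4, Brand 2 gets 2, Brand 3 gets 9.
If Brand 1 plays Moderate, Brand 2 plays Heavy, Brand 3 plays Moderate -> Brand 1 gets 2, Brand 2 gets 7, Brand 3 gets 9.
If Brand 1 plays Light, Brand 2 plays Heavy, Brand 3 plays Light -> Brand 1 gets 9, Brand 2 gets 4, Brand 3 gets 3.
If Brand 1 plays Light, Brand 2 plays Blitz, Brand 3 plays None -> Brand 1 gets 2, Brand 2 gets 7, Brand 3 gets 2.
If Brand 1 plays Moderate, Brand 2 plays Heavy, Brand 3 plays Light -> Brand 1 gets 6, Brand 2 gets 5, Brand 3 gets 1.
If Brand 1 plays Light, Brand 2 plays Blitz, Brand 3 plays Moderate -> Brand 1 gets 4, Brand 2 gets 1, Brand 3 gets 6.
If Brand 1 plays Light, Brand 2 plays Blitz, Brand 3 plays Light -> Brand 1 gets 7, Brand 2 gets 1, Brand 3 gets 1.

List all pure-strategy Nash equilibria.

The unique pure-strategy Nash equilibrium is (Light, Heavy, Moderate).

Brand 1 against (Heavy, None): payoffs 4, 6 → best response Moderate.
Brand 1 against (Heavy, Light): payoffs 9, 6 → best response Light.
Brand 1 against (Heavy, Moderate): payoffs 4, 2 → best response Light.
Brand 1 against (Blitz, None): payoffs 2, 6 → best response Moderate.
Brand 1 against (Blitz, Light): payoffs 7, 5 → best response Light.
Brand 1 against (Blitz, Moderate): payoffs 4, 9 → best response Moderate.
Brand 2 against (Light, None): payoffs 2, 7 → best response Blitz.
Brand 2 against (Light, Light): payoffs 4, 1 → best response Heavy.
Brand 2 against (Light, Moderate): payoffs 2, 1 → best response Heavy.
Brand 2 against (Moderate, None): payoffs 7, 5 → best response Heavy.
Brand 2 against (Moderate, Light): payoffs 5, 0 → best response Heavy.
Brand 2 against (Moderate, Moderate): payoffs 7, 6 → best response Heavy.
Brand 3 against (Light, Heavy): payoffs 8, 3, 9 → best response Moderate.
Brand 3 against (Light, Blitz): payoffs 2, 1, 6 → best response Moderate.
Brand 3 against (Moderate, Heavy): payoffs 7, 1, 9 → best response Moderate.
Brand 3 against (Moderate, Blitz): payoffs 6, 3, 8 → best response Moderate.
Mutual best responses: (Light, Heavy, Moderate).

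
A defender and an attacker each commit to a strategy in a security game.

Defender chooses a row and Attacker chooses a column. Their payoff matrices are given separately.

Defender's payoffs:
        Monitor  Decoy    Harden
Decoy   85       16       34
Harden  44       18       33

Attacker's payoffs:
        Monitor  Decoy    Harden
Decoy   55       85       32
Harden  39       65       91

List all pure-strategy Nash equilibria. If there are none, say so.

There is no pure-strategy Nash equilibrium.

Defender against Monitor: payoffs 85, 44 → best response Decoy.
Defender against Decoy: payoffs 16, 18 → best response Harden.
Defender against Harden: payoffs 34, 33 → best response Decoy.
Attacker against Decoy: payoffs 55, 85, 32 → best response Decoy.
Attacker against Harden: payoffs 39, 65, 91 → best response Harden.
No profile is a mutual best response for all players.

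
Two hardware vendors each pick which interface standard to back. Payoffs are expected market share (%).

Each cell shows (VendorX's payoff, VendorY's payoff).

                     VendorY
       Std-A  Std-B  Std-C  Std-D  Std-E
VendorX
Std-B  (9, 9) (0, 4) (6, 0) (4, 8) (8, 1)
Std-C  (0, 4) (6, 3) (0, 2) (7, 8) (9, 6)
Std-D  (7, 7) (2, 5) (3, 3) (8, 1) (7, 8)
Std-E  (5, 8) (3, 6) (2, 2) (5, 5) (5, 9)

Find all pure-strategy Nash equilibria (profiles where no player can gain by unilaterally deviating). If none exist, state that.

Mark each player's best response to every combination of opponents' strategies; a profile where every player is best-responding is a pure Nash equilibrium.
VendorX against Std-A: payoffs 9, 0, 7, 5 → best response Std-B.
VendorX against Std-B: payoffs 0, 6, 2, 3 → best response Std-C.
VendorX against Std-C: payoffs 6, 0, 3, 2 → best response Std-B.
VendorX against Std-D: payoffs 4, 7, 8, 5 → best response Std-D.
VendorX against Std-E: payoffs 8, 9, 7, 5 → best response Std-C.
VendorY against Std-B: payoffs 9, 4, 0, 8, 1 → best response Std-A.
VendorY against Std-C: payoffs 4, 3, 2, 8, 6 → best response Std-D.
VendorY against Std-D: payoffs 7, 5, 3, 1, 8 → best response Std-E.
VendorY against Std-E: payoffs 8, 6, 2, 5, 9 → best response Std-E.
Mutual best responses: (Std-B, Std-A).

The unique pure-strategy Nash equilibrium is (Std-B, Std-A).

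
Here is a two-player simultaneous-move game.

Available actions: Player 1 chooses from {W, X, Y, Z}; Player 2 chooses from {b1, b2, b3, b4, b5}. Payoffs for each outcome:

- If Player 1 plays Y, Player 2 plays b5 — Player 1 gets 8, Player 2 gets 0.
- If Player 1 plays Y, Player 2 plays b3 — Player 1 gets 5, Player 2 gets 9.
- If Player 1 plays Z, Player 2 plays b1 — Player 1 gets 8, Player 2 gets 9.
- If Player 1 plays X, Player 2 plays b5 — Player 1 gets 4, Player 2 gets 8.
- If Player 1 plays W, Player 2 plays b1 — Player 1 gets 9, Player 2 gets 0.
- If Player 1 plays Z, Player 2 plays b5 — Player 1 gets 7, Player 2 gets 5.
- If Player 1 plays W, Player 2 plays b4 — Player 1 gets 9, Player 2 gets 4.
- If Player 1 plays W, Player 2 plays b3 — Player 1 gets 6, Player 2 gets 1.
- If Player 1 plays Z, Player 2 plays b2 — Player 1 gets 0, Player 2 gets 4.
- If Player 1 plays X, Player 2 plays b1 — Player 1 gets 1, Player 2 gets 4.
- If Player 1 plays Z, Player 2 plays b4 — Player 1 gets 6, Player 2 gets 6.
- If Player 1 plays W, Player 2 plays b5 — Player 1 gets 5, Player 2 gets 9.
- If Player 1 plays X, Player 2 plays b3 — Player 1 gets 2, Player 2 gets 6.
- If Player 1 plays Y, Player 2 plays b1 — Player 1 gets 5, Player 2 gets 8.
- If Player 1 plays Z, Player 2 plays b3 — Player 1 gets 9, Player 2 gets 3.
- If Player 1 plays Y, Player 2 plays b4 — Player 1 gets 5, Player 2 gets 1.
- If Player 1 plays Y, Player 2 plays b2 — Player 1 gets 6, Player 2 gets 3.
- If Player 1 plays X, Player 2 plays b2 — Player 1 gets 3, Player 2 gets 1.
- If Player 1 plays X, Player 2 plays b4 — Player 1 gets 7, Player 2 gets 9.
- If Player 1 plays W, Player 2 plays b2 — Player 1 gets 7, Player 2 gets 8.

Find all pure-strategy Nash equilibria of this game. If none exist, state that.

This game has no pure Nash equilibrium.

Mark each player's best response to every combination of opponents' strategies; a profile where every player is best-responding is a pure Nash equilibrium.
Player 1 against b1: payoffs 9, 1, 5, 8 → best response W.
Player 1 against b2: payoffs 7, 3, 6, 0 → best response W.
Player 1 against b3: payoffs 6, 2, 5, 9 → best response Z.
Player 1 against b4: payoffs 9, 7, 5, 6 → best response W.
Player 1 against b5: payoffs 5, 4, 8, 7 → best response Y.
Player 2 against W: payoffs 0, 8, 1, 4, 9 → best response b5.
Player 2 against X: payoffs 4, 1, 6, 9, 8 → best response b4.
Player 2 against Y: payoffs 8, 3, 9, 1, 0 → best response b3.
Player 2 against Z: payoffs 9, 4, 3, 6, 5 → best response b1.
No profile is a mutual best response for all players.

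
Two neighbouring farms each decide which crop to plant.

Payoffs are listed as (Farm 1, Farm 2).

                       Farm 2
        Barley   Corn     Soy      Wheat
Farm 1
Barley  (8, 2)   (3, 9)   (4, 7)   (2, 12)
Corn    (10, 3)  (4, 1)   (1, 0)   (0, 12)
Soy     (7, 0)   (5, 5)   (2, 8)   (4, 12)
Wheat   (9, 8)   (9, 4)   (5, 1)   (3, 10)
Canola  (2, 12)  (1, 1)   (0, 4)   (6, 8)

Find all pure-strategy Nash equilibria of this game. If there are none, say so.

Farm 1 against Barley: payoffs 8, 10, 7, 9, 2 → best response Corn.
Farm 1 against Corn: payoffs 3, 4, 5, 9, 1 → best response Wheat.
Farm 1 against Soy: payoffs 4, 1, 2, 5, 0 → best response Wheat.
Farm 1 against Wheat: payoffs 2, 0, 4, 3, 6 → best response Canola.
Farm 2 against Barley: payoffs 2, 9, 7, 12 → best response Wheat.
Farm 2 against Corn: payoffs 3, 1, 0, 12 → best response Wheat.
Farm 2 against Soy: payoffs 0, 5, 8, 12 → best response Wheat.
Farm 2 against Wheat: payoffs 8, 4, 1, 10 → best response Wheat.
Farm 2 against Canola: payoffs 12, 1, 4, 8 → best response Barley.
No profile is a mutual best response for all players.

This game has no pure Nash equilibrium.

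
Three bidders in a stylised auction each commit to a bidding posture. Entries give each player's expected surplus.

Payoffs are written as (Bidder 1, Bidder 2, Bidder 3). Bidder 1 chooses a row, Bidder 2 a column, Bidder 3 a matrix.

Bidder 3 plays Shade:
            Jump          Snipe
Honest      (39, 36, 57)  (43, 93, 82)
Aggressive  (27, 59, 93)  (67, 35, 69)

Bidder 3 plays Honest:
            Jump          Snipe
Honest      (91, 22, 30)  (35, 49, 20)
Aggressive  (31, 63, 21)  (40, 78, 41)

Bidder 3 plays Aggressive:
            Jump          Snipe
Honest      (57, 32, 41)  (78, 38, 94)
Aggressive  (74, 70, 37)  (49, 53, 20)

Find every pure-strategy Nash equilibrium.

The unique pure-strategy Nash equilibrium is (Honest, Snipe, Aggressive).

Bidder 1 against (Jump, Shade): payoffs 39, 27 → best response Honest.
Bidder 1 against (Jump, Honest): payoffs 91, 31 → best response Honest.
Bidder 1 against (Jump, Aggressive): payoffs 57, 74 → best response Aggressive.
Bidder 1 against (Snipe, Shade): payoffs 43, 67 → best response Aggressive.
Bidder 1 against (Snipe, Honest): payoffs 35, 40 → best response Aggressive.
Bidder 1 against (Snipe, Aggressive): payoffs 78, 49 → best response Honest.
Bidder 2 against (Honest, Shade): payoffs 36, 93 → best response Snipe.
Bidder 2 against (Honest, Honest): payoffs 22, 49 → best response Snipe.
Bidder 2 against (Honest, Aggressive): payoffs 32, 38 → best response Snipe.
Bidder 2 against (Aggressive, Shade): payoffs 59, 35 → best response Jump.
Bidder 2 against (Aggressive, Honest): payoffs 63, 78 → best response Snipe.
Bidder 2 against (Aggressive, Aggressive): payoffs 70, 53 → best response Jump.
Bidder 3 against (Honest, Jump): payoffs 57, 30, 41 → best response Shade.
Bidder 3 against (Honest, Snipe): payoffs 82, 20, 94 → best response Aggressive.
Bidder 3 against (Aggressive, Jump): payoffs 93, 21, 37 → best response Shade.
Bidder 3 against (Aggressive, Snipe): payoffs 69, 41, 20 → best response Shade.
Mutual best responses: (Honest, Snipe, Aggressive).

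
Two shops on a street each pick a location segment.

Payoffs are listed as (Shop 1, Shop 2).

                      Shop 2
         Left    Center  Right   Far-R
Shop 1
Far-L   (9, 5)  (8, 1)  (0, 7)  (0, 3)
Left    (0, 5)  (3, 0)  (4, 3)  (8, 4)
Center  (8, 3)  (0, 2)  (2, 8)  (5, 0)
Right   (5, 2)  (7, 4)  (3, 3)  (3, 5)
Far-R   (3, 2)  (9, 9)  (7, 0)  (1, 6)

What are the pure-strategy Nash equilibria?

The unique pure-strategy Nash equilibrium is (Far-R, Center).

For each strategy profile, look for a profitable unilateral deviation.
(Far-L, Left): Shop 2 can switch to Right (5 → 7). Not NE.
(Far-L, Center): Shop 1 can switch to Far-R (8 → 9). Not NE.
(Far-L, Right): Shop 1 can switch to Left (0 → 4). Not NE.
(Far-L, Far-R): Shop 1 can switch to Left (0 → 8). Not NE.
(Left, Left): Shop 1 can switch to Far-L (0 → 9). Not NE.
(Left, Center): Shop 1 can switch to Far-L (3 → 8). Not NE.
(Left, Right): Shop 1 can switch to Far-R (4 → 7). Not NE.
(Left, Far-R): Shop 2 can switch to Left (4 → 5). Not NE.
(Far-R, Center): Shop 1 gets 9, best alternative 8; Shop 2 gets 9, best alternative 6. No profitable deviation — NE.
(The remaining 11 profiles each have a profitable deviation by the same check.)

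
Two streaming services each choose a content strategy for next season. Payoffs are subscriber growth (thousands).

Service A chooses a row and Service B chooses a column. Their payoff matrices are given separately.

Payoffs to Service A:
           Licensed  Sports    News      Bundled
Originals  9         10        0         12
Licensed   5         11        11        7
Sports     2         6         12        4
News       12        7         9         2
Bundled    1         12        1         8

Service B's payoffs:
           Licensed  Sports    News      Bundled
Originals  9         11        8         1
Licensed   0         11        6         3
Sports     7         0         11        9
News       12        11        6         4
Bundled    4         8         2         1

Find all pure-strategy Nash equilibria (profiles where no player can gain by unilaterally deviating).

The pure Nash equilibria are (Sports, News), (News, Licensed), (Bundled, Sports).

(Originals, Licensed): Service A can switch to News (9 → 12). Not NE.
(Originals, Sports): Service A can switch to Licensed (10 → 11). Not NE.
(Originals, News): Service A can switch to Licensed (0 → 11). Not NE.
(Originals, Bundled): Service B can switch to Licensed (1 → 9). Not NE.
(Licensed, Licensed): Service A can switch to Originals (5 → 9). Not NE.
(Licensed, Sports): Service A can switch to Bundled (11 → 12). Not NE.
(Licensed, News): Service A can switch to Sports (11 → 12). Not NE.
(Licensed, Bundled): Service A can switch to Originals (7 → 12). Not NE.
(Sports, Licensed): Service A can switch to Originals (2 → 9). Not NE.
(Sports, Sports): Service A can switch to Originals (6 → 10). Not NE.
(Sports, News): Service A gets 12, best alternative 11; Service B gets 11, best alternative 9. No profitable deviation — NE.
(Sports, Bundled): Service A can switch to Originals (4 → 12). Not NE.
(News, Licensed): Service A gets 12, best alternative 9; Service B gets 12, best alternative 11. No profitable deviation — NE.
(News, Sports): Service A can switch to Originals (7 → 10). Not NE.
(Bundled, Sports): Service A gets 12, best alternative 11; Service B gets 8, best alternative 4. No profitable deviation — NE.
(The remaining 5 profiles each have a profitable deviation by the same check.)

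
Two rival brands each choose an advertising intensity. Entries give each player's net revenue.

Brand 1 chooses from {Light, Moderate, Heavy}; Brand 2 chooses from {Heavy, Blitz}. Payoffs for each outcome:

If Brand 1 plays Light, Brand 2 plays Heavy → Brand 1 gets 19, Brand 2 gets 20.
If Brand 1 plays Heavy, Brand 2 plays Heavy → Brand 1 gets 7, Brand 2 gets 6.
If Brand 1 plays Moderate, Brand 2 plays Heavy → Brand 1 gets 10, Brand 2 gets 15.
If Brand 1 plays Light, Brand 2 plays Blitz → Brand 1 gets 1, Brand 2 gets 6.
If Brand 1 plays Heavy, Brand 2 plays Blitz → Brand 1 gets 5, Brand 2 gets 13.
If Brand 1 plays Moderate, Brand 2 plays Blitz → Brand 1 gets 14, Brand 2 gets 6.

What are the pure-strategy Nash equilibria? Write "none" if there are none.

Brand 1 against Heavy: payoffs 19, 10, 7 → best response Light.
Brand 1 against Blitz: payoffs 1, 14, 5 → best response Moderate.
Brand 2 against Light: payoffs 20, 6 → best response Heavy.
Brand 2 against Moderate: payoffs 15, 6 → best response Heavy.
Brand 2 against Heavy: payoffs 6, 13 → best response Blitz.
Mutual best responses: (Light, Heavy).

The unique pure-strategy Nash equilibrium is (Light, Heavy).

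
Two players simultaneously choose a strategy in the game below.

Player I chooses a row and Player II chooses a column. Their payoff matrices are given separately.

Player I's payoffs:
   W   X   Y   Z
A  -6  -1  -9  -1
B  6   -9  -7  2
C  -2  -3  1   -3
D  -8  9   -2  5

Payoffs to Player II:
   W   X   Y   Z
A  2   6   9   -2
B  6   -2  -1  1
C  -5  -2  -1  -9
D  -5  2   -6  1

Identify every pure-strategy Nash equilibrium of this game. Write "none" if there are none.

(A, W): Player I can switch to B (-6 → 6). Not NE.
(A, X): Player I can switch to D (-1 → 9). Not NE.
(A, Y): Player I can switch to B (-9 → -7). Not NE.
(A, Z): Player I can switch to B (-1 → 2). Not NE.
(B, W): Player I gets 6, best alternative -2; Player II gets 6, best alternative 1. No profitable deviation — NE.
(B, X): Player I can switch to A (-9 → -1). Not NE.
(B, Y): Player I can switch to C (-7 → 1). Not NE.
(B, Z): Player I can switch to D (2 → 5). Not NE.
(C, W): Player I can switch to B (-2 → 6). Not NE.
(C, X): Player I can switch to A (-3 → -1). Not NE.
(C, Y): Player I gets 1, best alternative -2; Player II gets -1, best alternative -2. No profitable deviation — NE.
(C, Z): Player I can switch to A (-3 → -1). Not NE.
(D, X): Player I gets 9, best alternative -1; Player II gets 2, best alternative 1. No profitable deviation — NE.
(The remaining 3 profiles each have a profitable deviation by the same check.)

Pure-strategy Nash equilibria: (B, W), (C, Y), (D, X)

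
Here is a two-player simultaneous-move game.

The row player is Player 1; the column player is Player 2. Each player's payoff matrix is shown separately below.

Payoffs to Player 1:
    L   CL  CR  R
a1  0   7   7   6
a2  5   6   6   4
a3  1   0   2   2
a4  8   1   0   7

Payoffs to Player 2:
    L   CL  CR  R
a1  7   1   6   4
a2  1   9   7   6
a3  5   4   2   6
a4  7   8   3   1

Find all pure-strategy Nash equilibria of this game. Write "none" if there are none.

No pure-strategy Nash equilibrium.

(a1, L): Player 1 can switch to a2 (0 → 5). Not NE.
(a1, CL): Player 2 can switch to L (1 → 7). Not NE.
(a1, CR): Player 2 can switch to L (6 → 7). Not NE.
(a1, R): Player 1 can switch to a4 (6 → 7). Not NE.
(a2, L): Player 1 can switch to a4 (5 → 8). Not NE.
(a2, CL): Player 1 can switch to a1 (6 → 7). Not NE.
(The remaining 10 profiles each have a profitable deviation by the same check.)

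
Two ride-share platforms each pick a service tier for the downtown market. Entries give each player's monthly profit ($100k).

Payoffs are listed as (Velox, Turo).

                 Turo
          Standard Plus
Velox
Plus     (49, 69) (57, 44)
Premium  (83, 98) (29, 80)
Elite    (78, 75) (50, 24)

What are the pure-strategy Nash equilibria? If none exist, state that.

For each player, find the best response to each opponent profile; mutual best responses are the pure NE.
Velox against Standard: payoffs 49, 83, 78 → best response Premium.
Velox against Plus: payoffs 57, 29, 50 → best response Plus.
Turo against Plus: payoffs 69, 44 → best response Standard.
Turo against Premium: payoffs 98, 80 → best response Standard.
Turo against Elite: payoffs 75, 24 → best response Standard.
Mutual best responses: (Premium, Standard).

The unique pure-strategy Nash equilibrium is (Premium, Standard).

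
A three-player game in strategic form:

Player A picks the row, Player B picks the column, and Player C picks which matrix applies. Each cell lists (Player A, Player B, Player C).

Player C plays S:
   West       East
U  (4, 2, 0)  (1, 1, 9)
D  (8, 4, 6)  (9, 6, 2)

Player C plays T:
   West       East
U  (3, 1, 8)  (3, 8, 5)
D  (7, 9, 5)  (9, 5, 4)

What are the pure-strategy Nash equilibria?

Player A against (West, S): payoffs 4, 8 → best response D.
Player A against (West, T): payoffs 3, 7 → best response D.
Player A against (East, S): payoffs 1, 9 → best response D.
Player A against (East, T): payoffs 3, 9 → best response D.
Player B against (U, S): payoffs 2, 1 → best response West.
Player B against (U, T): payoffs 1, 8 → best response East.
Player B against (D, S): payoffs 4, 6 → best response East.
Player B against (D, T): payoffs 9, 5 → best response West.
Player C against (U, West): payoffs 0, 8 → best response T.
Player C against (U, East): payoffs 9, 5 → best response S.
Player C against (D, West): payoffs 6, 5 → best response S.
Player C against (D, East): payoffs 2, 4 → best response T.
No profile is a mutual best response for all players.

There is no pure-strategy Nash equilibrium.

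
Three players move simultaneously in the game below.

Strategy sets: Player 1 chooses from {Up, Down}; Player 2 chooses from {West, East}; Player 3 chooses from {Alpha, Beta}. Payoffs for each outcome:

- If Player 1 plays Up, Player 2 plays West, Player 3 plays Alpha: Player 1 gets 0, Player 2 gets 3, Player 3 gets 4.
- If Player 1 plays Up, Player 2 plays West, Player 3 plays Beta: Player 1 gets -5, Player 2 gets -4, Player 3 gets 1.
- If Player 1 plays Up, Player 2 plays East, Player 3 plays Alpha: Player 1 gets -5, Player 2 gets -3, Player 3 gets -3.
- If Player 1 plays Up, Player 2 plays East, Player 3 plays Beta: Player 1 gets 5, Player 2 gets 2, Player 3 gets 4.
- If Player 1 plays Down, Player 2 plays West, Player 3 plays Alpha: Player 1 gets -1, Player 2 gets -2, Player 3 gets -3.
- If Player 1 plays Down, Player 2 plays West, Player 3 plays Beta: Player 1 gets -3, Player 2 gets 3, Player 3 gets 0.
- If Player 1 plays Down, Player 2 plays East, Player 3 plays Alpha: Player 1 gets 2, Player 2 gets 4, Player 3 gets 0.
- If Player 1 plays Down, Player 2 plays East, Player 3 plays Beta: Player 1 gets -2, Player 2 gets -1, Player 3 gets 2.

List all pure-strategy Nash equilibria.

(Up, West, Alpha), (Up, East, Beta), (Down, West, Beta)

Player 1 against (West, Alpha): payoffs 0, -1 → best response Up.
Player 1 against (West, Beta): payoffs -5, -3 → best response Down.
Player 1 against (East, Alpha): payoffs -5, 2 → best response Down.
Player 1 against (East, Beta): payoffs 5, -2 → best response Up.
Player 2 against (Up, Alpha): payoffs 3, -3 → best response West.
Player 2 against (Up, Beta): payoffs -4, 2 → best response East.
Player 2 against (Down, Alpha): payoffs -2, 4 → best response East.
Player 2 against (Down, Beta): payoffs 3, -1 → best response West.
Player 3 against (Up, West): payoffs 4, 1 → best response Alpha.
Player 3 against (Up, East): payoffs -3, 4 → best response Beta.
Player 3 against (Down, West): payoffs -3, 0 → best response Beta.
Player 3 against (Down, East): payoffs 0, 2 → best response Beta.
Mutual best responses: (Up, West, Alpha); (Up, East, Beta); (Down, West, Beta).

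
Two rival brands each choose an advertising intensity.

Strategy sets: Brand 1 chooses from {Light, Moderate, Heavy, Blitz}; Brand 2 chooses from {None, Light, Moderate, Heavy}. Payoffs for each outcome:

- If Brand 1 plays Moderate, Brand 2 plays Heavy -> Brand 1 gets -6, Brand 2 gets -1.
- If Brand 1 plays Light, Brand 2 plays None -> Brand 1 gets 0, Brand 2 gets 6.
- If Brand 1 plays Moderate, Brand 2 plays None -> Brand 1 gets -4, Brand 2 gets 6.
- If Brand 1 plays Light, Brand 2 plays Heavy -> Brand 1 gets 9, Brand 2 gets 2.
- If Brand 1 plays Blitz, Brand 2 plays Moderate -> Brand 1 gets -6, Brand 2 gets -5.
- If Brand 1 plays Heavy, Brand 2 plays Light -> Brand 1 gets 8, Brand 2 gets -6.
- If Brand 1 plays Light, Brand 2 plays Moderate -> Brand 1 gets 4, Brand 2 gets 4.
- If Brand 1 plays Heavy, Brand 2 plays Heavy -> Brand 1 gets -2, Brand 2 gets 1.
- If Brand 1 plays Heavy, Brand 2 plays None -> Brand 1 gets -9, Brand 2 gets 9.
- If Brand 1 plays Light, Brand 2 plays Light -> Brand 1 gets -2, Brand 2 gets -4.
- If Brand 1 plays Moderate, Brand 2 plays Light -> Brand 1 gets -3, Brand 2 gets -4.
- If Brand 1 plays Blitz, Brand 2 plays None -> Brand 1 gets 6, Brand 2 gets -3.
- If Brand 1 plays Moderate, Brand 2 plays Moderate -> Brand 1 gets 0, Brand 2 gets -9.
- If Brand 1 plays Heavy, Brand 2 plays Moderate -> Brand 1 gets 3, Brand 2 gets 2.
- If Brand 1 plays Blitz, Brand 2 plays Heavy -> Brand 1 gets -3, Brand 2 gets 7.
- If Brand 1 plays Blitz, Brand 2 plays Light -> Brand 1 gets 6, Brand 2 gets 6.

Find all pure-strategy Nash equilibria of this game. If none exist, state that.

Brand 1 against None: payoffs 0, -4, -9, 6 → best response Blitz.
Brand 1 against Light: payoffs -2, -3, 8, 6 → best response Heavy.
Brand 1 against Moderate: payoffs 4, 0, 3, -6 → best response Light.
Brand 1 against Heavy: payoffs 9, -6, -2, -3 → best response Light.
Brand 2 against Light: payoffs 6, -4, 4, 2 → best response None.
Brand 2 against Moderate: payoffs 6, -4, -9, -1 → best response None.
Brand 2 against Heavy: payoffs 9, -6, 2, 1 → best response None.
Brand 2 against Blitz: payoffs -3, 6, -5, 7 → best response Heavy.
No profile is a mutual best response for all players.

There is no pure-strategy Nash equilibrium.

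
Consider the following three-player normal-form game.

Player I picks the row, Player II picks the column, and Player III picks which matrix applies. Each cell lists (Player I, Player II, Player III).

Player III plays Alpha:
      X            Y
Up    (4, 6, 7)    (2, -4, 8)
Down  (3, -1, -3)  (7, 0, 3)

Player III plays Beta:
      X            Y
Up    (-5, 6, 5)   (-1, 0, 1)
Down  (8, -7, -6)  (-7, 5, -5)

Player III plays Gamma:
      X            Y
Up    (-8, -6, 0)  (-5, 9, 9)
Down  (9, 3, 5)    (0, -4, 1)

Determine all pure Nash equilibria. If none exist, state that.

(Up, X, Alpha), (Down, X, Gamma), (Down, Y, Alpha)

Mark each player's best response to every combination of opponents' strategies; a profile where every player is best-responding is a pure Nash equilibrium.
Player I against (X, Alpha): payoffs 4, 3 → best response Up.
Player I against (X, Beta): payoffs -5, 8 → best response Down.
Player I against (X, Gamma): payoffs -8, 9 → best response Down.
Player I against (Y, Alpha): payoffs 2, 7 → best response Down.
Player I against (Y, Beta): payoffs -1, -7 → best response Up.
Player I against (Y, Gamma): payoffs -5, 0 → best response Down.
Player II against (Up, Alpha): payoffs 6, -4 → best response X.
Player II against (Up, Beta): payoffs 6, 0 → best response X.
Player II against (Up, Gamma): payoffs -6, 9 → best response Y.
Player II against (Down, Alpha): payoffs -1, 0 → best response Y.
Player II against (Down, Beta): payoffs -7, 5 → best response Y.
Player II against (Down, Gamma): payoffs 3, -4 → best response X.
Player III against (Up, X): payoffs 7, 5, 0 → best response Alpha.
Player III against (Up, Y): payoffs 8, 1, 9 → best response Gamma.
Player III against (Down, X): payoffs -3, -6, 5 → best response Gamma.
Player III against (Down, Y): payoffs 3, -5, 1 → best response Alpha.
Mutual best responses: (Up, X, Alpha); (Down, X, Gamma); (Down, Y, Alpha).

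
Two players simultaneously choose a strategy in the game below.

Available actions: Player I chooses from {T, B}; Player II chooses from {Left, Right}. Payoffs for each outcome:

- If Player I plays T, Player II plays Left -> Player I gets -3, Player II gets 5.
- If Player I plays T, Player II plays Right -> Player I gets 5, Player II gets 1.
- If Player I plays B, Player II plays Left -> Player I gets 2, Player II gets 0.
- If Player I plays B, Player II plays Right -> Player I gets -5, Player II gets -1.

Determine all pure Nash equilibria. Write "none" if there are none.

Pure NE: (B, Left)

Player I against Left: payoffs -3, 2 → best response B.
Player I against Right: payoffs 5, -5 → best response T.
Player II against T: payoffs 5, 1 → best response Left.
Player II against B: payoffs 0, -1 → best response Left.
Mutual best responses: (B, Left).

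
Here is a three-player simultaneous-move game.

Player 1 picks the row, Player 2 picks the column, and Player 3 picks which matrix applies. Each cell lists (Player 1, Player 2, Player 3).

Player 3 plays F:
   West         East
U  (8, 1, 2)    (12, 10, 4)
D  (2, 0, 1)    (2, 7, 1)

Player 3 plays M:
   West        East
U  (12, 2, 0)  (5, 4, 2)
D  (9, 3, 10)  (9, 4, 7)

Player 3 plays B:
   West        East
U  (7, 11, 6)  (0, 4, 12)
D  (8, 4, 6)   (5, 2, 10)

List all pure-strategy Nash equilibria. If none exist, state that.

There is no pure-strategy Nash equilibrium.

Mark each player's best response to every combination of opponents' strategies; a profile where every player is best-responding is a pure Nash equilibrium.
Player 1 against (West, F): payoffs 8, 2 → best response U.
Player 1 against (West, M): payoffs 12, 9 → best response U.
Player 1 against (West, B): payoffs 7, 8 → best response D.
Player 1 against (East, F): payoffs 12, 2 → best response U.
Player 1 against (East, M): payoffs 5, 9 → best response D.
Player 1 against (East, B): payoffs 0, 5 → best response D.
Player 2 against (U, F): payoffs 1, 10 → best response East.
Player 2 against (U, M): payoffs 2, 4 → best response East.
Player 2 against (U, B): payoffs 11, 4 → best response West.
Player 2 against (D, F): payoffs 0, 7 → best response East.
Player 2 against (D, M): payoffs 3, 4 → best response East.
Player 2 against (D, B): payoffs 4, 2 → best response West.
Player 3 against (U, West): payoffs 2, 0, 6 → best response B.
Player 3 against (U, East): payoffs 4, 2, 12 → best response B.
Player 3 against (D, West): payoffs 1, 10, 6 → best response M.
Player 3 against (D, East): payoffs 1, 7, 10 → best response B.
No profile is a mutual best response for all players.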